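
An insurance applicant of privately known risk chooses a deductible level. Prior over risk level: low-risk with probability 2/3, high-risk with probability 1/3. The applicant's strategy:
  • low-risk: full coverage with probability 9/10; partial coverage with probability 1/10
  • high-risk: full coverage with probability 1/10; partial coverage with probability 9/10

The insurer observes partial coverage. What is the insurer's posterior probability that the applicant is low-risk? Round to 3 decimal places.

Apply Bayes' rule using the sender's strategy as the likelihood.
P(partial coverage) = (2/3)·(1/10) + (1/3)·(9/10) = 11/30
P(low-risk | partial coverage) = ((2/3)·(1/10)) / (11/30) = (1/15) / (11/30) = 2/11

0.182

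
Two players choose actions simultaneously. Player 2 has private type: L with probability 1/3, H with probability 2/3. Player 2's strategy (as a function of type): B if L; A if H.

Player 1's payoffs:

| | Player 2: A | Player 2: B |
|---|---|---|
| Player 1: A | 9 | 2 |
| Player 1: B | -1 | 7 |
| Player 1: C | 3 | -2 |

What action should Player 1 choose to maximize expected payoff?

Compute Player 1's expected payoff for each action, taking the expectation over Player 2's type.
E[A] = 1/3·(2) + 2/3·(9) = 20/3
E[B] = 1/3·(7) + 2/3·(-1) = 5/3
E[C] = 1/3·(-2) + 2/3·(3) = 4/3
Best response: A (20/3 is the largest).

A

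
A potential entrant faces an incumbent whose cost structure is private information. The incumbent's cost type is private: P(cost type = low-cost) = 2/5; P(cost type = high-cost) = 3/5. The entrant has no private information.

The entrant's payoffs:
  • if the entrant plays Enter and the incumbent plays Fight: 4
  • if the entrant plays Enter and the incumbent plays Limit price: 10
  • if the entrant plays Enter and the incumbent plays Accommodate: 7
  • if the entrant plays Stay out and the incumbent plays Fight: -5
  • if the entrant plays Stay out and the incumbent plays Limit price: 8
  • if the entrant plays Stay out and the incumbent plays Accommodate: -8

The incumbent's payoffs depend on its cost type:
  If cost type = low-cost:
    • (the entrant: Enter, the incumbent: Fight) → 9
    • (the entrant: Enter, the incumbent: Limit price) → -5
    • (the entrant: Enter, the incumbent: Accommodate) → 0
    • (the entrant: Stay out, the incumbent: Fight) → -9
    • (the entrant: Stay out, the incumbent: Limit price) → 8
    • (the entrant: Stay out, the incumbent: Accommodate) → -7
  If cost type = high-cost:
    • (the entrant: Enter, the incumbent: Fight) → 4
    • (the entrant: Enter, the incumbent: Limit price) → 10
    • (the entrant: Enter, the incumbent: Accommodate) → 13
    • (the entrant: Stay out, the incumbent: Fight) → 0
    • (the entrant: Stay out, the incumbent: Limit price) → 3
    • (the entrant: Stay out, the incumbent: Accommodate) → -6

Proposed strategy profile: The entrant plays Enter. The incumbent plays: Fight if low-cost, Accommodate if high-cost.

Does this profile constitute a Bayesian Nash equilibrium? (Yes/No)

Yes

A profile is a BNE iff every type of every player is best-responding given beliefs about the other side.
The entrant plays Enter: E[Enter] = 2/5·(4) + 3/5·(7) = 29/5; E[Stay out] = -34/5. Best-responding. ✓
The incumbent (cost type low-cost), facing Enter: Fight gives 9, Limit price gives -5, Accommodate gives 0. Proposed Fight is best. ✓
The incumbent (cost type high-cost), facing Enter: Fight gives 4, Limit price gives 10, Accommodate gives 13. Proposed Accommodate is best. ✓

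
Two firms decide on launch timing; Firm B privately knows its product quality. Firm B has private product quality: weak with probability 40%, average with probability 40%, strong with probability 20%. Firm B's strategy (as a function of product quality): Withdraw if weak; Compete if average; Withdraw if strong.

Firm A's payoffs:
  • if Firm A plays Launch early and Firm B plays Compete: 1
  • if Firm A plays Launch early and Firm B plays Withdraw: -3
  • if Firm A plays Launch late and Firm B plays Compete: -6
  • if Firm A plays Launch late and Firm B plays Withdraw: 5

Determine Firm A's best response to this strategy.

Compute Firm A's expected payoff for each action, taking the expectation over Firm B's type.
E[Launch early] = 0.4·(-3) + 0.4·(1) + 0.2·(-3) = -1.4
E[Launch late] = 0.4·(5) + 0.4·(-6) + 0.2·(5) = 0.6
Best response: Launch late (0.6 is the largest).

Launch late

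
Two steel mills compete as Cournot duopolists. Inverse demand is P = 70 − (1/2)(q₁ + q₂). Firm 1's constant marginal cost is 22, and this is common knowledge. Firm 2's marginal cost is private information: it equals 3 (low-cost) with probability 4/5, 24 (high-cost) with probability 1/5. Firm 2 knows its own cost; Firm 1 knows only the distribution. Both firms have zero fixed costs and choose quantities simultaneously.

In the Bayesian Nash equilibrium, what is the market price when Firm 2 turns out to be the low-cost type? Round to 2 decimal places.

30.97

Type-c best response for Firm 2: q₂(c) = (70 − c) − q₁/2.
Firm 1 maximizes expected profit; its first-order condition is 70 − q₁ − (1/2)E[q₂] − 22 = 0.
Substituting E[q₂] and solving: E[c₂] = 7.2, so q₁ = (70 − 2·22 + 7.2)/(3/2) = 22.1333.
q₂(low-cost) = 55.9333, so P = 70 − (1/2)·(22.1333 + 55.9333) = 30.9667.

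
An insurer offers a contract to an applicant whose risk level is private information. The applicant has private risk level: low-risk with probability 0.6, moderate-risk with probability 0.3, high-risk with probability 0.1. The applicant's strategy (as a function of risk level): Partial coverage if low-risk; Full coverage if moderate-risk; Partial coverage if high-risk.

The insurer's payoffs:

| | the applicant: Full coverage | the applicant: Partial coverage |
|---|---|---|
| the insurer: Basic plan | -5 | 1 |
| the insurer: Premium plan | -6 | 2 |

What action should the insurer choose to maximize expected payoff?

Premium plan

E[Basic plan] = 0.6·(1) + 0.3·(-5) + 0.1·(1) = -0.8
E[Premium plan] = 0.6·(2) + 0.3·(-6) + 0.1·(2) = -0.4
Best response: Premium plan (-0.4 is the largest).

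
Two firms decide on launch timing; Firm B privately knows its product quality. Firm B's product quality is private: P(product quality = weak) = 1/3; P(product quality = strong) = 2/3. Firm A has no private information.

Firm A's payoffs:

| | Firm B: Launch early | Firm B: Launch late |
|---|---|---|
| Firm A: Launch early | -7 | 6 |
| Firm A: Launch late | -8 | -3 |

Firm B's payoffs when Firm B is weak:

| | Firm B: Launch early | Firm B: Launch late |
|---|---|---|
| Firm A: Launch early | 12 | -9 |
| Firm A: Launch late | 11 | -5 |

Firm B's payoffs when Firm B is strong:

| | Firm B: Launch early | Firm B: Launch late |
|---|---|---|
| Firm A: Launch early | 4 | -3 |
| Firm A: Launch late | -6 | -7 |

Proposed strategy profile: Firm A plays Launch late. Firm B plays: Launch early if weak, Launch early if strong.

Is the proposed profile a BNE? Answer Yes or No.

Firm A plays Launch late: E[Launch late] = 1/3·(-8) + 2/3·(-8) = -8; E[Launch early] = -7. Not best-responding. ✗
Firm B (product quality weak), facing Launch late: Launch early gives 11, Launch late gives -5. Proposed Launch early is best. ✓
Firm B (product quality strong), facing Launch late: Launch early gives -6, Launch late gives -7. Proposed Launch early is best. ✓

No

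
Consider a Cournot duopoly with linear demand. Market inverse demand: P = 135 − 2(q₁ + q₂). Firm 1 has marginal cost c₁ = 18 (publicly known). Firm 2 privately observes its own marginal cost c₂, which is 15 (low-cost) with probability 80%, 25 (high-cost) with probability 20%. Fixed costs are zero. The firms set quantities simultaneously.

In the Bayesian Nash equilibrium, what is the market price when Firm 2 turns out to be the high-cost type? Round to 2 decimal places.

Firm 2 with cost c maximizes (135 − 2(q₁+q₂) − c)·q₂, giving q₂(c) = (135 − c − 2q₁)/4.
E[c₂] = 0.8·15 + 0.2·25 = 17
Firm 1's FOC against E[q₂] yields q₁ = (135 − 2·18 + E[c₂])/6 = (135 − 36 + 17)/6 = 19.3333.
q₂(high-cost) = 17.8333, so P = 135 − 2·(19.3333 + 17.8333) = 60.6667.

60.67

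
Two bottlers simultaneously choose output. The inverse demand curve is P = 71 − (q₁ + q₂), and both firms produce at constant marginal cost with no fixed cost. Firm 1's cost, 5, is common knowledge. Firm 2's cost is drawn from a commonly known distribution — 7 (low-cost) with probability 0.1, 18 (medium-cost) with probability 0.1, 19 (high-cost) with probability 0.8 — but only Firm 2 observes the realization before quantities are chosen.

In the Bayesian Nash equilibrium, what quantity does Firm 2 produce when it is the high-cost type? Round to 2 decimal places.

12.88

Type-c best response for Firm 2: q₂(c) = (71 − c)/2 − q₁/2.
Firm 1 maximizes expected profit; its first-order condition is 71 − 2q₁ − E[q₂] − 5 = 0.
Substituting E[q₂] and solving: E[c₂] = 17.7, so q₁ = (71 − 2·5 + 17.7)/3 = 26.2333.
q₂(high-cost) = (71 − 19 − 26.2333)/2 = 12.8833.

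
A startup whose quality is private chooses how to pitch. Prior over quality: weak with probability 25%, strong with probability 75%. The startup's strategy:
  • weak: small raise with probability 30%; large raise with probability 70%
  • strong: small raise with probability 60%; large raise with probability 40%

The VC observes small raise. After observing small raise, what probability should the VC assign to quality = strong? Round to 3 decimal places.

P(small raise) = 0.25·0.3 + 0.75·0.6 = 0.525
P(strong | small raise) = (0.75·0.6) / 0.525 = 0.45 / 0.525 = 0.857143

0.857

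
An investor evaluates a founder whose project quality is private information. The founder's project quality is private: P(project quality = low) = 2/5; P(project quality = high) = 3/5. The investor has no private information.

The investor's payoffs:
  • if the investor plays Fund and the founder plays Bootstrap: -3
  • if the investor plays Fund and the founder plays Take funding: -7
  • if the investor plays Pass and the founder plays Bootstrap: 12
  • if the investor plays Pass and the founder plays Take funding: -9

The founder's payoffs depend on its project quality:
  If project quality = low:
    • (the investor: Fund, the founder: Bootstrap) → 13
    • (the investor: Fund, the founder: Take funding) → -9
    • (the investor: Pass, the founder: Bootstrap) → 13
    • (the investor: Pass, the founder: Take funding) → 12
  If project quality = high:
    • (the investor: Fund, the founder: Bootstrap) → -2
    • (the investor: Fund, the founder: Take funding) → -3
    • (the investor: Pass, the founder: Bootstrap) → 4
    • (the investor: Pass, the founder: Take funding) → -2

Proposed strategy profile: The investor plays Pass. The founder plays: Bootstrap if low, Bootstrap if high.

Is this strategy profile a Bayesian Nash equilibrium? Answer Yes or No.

Yes

The investor plays Pass: E[Pass] = 2/5·(12) + 3/5·(12) = 12; E[Fund] = -3. Best-responding. ✓
The founder (project quality low), facing Pass: Bootstrap gives 13, Take funding gives 12. Proposed Bootstrap is best. ✓
The founder (project quality high), facing Pass: Bootstrap gives 4, Take funding gives -2. Proposed Bootstrap is best. ✓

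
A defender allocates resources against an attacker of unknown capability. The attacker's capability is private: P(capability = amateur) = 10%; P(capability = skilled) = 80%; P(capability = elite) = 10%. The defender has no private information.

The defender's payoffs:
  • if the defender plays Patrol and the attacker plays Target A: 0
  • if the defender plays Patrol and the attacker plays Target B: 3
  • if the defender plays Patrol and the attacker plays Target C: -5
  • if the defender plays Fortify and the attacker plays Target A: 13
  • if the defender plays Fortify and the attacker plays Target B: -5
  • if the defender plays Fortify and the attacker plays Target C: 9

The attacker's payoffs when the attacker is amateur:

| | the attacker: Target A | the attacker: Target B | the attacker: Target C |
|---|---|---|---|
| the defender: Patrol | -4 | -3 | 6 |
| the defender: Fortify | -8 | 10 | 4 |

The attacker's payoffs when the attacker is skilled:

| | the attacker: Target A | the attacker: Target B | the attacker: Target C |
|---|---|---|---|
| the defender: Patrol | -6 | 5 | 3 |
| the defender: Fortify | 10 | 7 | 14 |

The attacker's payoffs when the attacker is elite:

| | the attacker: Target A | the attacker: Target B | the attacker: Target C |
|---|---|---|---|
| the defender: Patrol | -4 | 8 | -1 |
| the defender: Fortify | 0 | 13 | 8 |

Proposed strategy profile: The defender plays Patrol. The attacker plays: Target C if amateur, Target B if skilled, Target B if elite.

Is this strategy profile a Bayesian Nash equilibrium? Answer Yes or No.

A profile is a BNE iff every type of every player is best-responding given beliefs about the other side.
The defender plays Patrol: E[Patrol] = 0.1·(-5) + 0.8·(3) + 0.1·(3) = 2.2; E[Fortify] = -3.6. Best-responding. ✓
The attacker (capability amateur), facing Patrol: Target A gives -4, Target B gives -3, Target C gives 6. Proposed Target C is best. ✓
The attacker (capability skilled), facing Patrol: Target A gives -6, Target B gives 5, Target C gives 3. Proposed Target B is best. ✓
The attacker (capability elite), facing Patrol: Target A gives -4, Target B gives 8, Target C gives -1. Proposed Target B is best. ✓

Yes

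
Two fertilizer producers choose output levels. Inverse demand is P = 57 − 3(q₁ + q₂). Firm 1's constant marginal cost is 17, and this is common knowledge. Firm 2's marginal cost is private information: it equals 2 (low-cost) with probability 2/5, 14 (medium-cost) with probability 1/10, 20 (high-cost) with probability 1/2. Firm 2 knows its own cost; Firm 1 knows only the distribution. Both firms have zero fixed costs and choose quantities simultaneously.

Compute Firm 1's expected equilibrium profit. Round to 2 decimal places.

Firm 2 with cost c maximizes (57 − 3(q₁+q₂) − c)·q₂, giving q₂(c) = (57 − c − 3q₁)/6.
E[c₂] = 2/5·2 + 1/10·14 + 1/2·20 = 12.2
Firm 1's FOC against E[q₂] yields q₁ = (57 − 2·17 + E[c₂])/9 = (57 − 34 + 12.2)/9 = 3.91111.
E[P] = 57 − 3·(q₁ + E[q₂]) = 28.7333; Firm 1's expected profit = (E[P] − 17)·q₁ = (28.7333 − 17)·3.91111 = 45.8904.

45.89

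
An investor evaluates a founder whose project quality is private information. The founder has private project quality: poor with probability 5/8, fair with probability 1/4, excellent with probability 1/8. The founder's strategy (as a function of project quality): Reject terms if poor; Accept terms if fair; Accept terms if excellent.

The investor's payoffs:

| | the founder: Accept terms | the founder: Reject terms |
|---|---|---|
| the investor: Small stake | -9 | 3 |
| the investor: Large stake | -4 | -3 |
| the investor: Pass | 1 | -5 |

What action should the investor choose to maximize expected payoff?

Small stake

Compute the investor's expected payoff for each action, taking the expectation over the founder's type.
E[Small stake] = 5/8·(3) + 1/4·(-9) + 1/8·(-9) = -3/2
E[Large stake] = 5/8·(-3) + 1/4·(-4) + 1/8·(-4) = -27/8
E[Pass] = 5/8·(-5) + 1/4·(1) + 1/8·(1) = -11/4
Best response: Small stake (-3/2 is the largest).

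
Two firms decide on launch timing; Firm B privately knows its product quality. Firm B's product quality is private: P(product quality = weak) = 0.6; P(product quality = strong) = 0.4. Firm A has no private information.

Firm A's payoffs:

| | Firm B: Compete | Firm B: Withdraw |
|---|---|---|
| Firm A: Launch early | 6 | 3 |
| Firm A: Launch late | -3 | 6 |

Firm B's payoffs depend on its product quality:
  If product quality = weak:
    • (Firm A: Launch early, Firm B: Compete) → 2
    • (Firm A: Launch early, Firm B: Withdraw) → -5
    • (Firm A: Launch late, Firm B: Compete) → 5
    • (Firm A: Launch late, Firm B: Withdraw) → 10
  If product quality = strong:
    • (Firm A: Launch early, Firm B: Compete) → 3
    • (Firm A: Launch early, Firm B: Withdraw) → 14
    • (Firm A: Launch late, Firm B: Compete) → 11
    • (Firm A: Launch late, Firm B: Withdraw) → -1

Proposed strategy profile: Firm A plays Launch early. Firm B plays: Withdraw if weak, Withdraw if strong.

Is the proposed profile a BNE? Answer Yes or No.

No

Firm A plays Launch early: E[Launch early] = 0.6·(3) + 0.4·(3) = 3; E[Launch late] = 6. Not best-responding. ✗
Firm B (product quality weak), facing Launch early: Compete gives 2, Withdraw gives -5. Proposed Withdraw is not best — profitable deviation exists. ✗
Firm B (product quality strong), facing Launch early: Compete gives 3, Withdraw gives 14. Proposed Withdraw is best. ✓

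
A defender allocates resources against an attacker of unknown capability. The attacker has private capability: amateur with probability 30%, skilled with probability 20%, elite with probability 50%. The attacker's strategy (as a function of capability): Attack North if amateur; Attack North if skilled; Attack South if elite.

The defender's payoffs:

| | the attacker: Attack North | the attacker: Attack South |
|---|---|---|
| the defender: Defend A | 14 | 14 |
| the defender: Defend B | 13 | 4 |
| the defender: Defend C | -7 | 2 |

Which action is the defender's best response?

Defend A

Compute the defender's expected payoff for each action, taking the expectation over the attacker's type.
E[Defend A] = 0.3·(14) + 0.2·(14) + 0.5·(14) = 14
E[Defend B] = 0.3·(13) + 0.2·(13) + 0.5·(4) = 8.5
E[Defend C] = 0.3·(-7) + 0.2·(-7) + 0.5·(2) = -2.5
Best response: Defend A (14 is the largest).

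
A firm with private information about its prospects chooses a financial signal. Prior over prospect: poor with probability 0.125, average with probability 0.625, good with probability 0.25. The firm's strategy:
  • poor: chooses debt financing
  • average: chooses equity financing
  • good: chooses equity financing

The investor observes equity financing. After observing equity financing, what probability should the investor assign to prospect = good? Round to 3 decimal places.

0.286

P(equity financing) = 0.125·0 + 0.625·1 + 0.25·1 = 0.875
P(good | equity financing) = (0.25·1) / 0.875 = 0.25 / 0.875 = 0.285714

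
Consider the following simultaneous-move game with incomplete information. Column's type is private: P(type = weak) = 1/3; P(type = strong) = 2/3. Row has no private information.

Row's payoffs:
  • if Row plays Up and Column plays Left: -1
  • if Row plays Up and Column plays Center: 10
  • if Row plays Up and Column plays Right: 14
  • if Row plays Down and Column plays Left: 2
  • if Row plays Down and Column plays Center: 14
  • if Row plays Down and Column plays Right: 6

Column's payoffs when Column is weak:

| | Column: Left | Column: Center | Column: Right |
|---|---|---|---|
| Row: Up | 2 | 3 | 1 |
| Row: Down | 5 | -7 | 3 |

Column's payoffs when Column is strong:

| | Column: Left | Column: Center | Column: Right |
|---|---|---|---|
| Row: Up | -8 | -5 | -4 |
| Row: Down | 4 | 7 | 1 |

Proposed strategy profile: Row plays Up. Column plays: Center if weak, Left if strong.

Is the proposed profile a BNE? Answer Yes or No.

No

Row plays Up: E[Up] = 1/3·(10) + 2/3·(-1) = 8/3; E[Down] = 6. Not best-responding. ✗
Column (type weak), facing Up: Left gives 2, Center gives 3, Right gives 1. Proposed Center is best. ✓
Column (type strong), facing Up: Left gives -8, Center gives -5, Right gives -4. Proposed Left is not best — profitable deviation exists. ✗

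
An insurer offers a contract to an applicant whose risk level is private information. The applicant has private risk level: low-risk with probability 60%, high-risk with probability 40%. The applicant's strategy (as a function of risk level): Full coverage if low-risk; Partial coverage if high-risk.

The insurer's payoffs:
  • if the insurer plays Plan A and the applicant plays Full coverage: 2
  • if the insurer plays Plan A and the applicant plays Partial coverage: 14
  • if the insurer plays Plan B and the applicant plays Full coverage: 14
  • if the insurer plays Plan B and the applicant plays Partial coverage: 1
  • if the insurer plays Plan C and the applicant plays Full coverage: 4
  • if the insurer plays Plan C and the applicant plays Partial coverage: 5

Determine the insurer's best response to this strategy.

Plan B

Compute the insurer's expected payoff for each action, taking the expectation over the applicant's type.
E[Plan A] = 0.6·(2) + 0.4·(14) = 6.8
E[Plan B] = 0.6·(14) + 0.4·(1) = 8.8
E[Plan C] = 0.6·(4) + 0.4·(5) = 4.4
Best response: Plan B (8.8 is the largest).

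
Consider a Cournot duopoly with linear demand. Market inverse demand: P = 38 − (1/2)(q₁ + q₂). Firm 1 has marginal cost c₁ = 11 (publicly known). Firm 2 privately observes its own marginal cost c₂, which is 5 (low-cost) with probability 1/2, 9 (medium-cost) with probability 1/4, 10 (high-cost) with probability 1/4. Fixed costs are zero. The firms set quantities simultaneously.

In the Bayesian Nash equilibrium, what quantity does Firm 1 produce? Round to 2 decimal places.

15.50

Type-c best response for Firm 2: q₂(c) = (38 − c) − q₁/2.
Firm 1 maximizes expected profit; its first-order condition is 38 − q₁ − (1/2)E[q₂] − 11 = 0.
Substituting E[q₂] and solving: E[c₂] = 7.25, so q₁ = (38 − 2·11 + 7.25)/(3/2) = 15.5.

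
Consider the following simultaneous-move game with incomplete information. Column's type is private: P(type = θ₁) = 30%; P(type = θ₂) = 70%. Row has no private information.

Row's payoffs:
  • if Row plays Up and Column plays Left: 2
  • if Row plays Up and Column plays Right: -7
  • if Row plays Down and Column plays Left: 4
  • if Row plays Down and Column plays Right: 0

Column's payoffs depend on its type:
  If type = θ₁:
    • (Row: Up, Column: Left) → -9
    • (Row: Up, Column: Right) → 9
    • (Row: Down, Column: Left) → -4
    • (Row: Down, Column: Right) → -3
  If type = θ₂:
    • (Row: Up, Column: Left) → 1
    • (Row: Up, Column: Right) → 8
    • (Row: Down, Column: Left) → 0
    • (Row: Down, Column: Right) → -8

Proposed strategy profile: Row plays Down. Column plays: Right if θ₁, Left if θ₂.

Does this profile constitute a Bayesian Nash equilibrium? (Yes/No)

Yes

A profile is a BNE iff every type of every player is best-responding given beliefs about the other side.
Row plays Down: E[Down] = 0.3·(0) + 0.7·(4) = 2.8; E[Up] = -0.7. Best-responding. ✓
Column (type θ₁), facing Down: Left gives -4, Right gives -3. Proposed Right is best. ✓
Column (type θ₂), facing Down: Left gives 0, Right gives -8. Proposed Left is best. ✓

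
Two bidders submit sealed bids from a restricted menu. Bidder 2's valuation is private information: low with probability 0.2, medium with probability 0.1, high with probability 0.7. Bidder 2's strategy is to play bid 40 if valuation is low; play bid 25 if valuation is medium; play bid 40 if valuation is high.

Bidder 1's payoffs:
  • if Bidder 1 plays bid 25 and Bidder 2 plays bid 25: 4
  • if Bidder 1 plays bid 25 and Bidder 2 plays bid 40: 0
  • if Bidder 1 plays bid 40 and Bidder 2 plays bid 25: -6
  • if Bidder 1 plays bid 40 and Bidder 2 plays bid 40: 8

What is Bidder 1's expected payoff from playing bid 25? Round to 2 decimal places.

0.40

E[bid 25] = 0.2·0 + 0.1·4 + 0.7·0 = 0 + 0.4 + 0 = 0.4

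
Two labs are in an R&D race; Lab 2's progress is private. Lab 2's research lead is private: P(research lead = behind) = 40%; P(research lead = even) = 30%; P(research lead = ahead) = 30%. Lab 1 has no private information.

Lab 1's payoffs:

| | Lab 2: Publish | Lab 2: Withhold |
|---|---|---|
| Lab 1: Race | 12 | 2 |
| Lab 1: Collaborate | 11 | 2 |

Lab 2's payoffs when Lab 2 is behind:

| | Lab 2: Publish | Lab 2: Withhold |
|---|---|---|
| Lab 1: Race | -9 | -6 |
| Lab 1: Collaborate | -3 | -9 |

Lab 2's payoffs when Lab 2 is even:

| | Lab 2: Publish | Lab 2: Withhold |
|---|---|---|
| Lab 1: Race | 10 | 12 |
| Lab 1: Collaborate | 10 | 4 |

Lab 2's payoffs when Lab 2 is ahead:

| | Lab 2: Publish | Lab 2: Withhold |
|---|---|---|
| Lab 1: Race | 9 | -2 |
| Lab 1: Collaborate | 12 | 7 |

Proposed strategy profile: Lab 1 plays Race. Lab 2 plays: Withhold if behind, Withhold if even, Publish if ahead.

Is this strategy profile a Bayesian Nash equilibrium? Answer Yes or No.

Yes

A profile is a BNE iff every type of every player is best-responding given beliefs about the other side.
Lab 1 plays Race: E[Race] = 0.4·(2) + 0.3·(2) + 0.3·(12) = 5; E[Collaborate] = 4.7. Best-responding. ✓
Lab 2 (research lead behind), facing Race: Publish gives -9, Withhold gives -6. Proposed Withhold is best. ✓
Lab 2 (research lead even), facing Race: Publish gives 10, Withhold gives 12. Proposed Withhold is best. ✓
Lab 2 (research lead ahead), facing Race: Publish gives 9, Withhold gives -2. Proposed Publish is best. ✓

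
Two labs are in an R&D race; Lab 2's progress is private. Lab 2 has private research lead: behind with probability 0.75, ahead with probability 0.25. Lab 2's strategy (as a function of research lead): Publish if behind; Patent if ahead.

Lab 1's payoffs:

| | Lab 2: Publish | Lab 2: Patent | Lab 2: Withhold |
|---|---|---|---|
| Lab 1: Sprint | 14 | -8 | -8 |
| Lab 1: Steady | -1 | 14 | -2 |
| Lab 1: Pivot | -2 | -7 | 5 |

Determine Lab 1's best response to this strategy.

Sprint

Compute Lab 1's expected payoff for each action, taking the expectation over Lab 2's type.
E[Sprint] = 0.75·(14) + 0.25·(-8) = 8.5
E[Steady] = 0.75·(-1) + 0.25·(14) = 2.75
E[Pivot] = 0.75·(-2) + 0.25·(-7) = -3.25
Best response: Sprint (8.5 is the largest).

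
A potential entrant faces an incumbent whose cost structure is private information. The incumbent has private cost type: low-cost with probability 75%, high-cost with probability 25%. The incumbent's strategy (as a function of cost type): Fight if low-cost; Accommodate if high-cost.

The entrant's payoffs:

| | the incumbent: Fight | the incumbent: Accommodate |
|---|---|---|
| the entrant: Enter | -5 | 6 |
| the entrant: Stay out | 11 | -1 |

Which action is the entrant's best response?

Stay out

E[Enter] = 0.75·(-5) + 0.25·(6) = -2.25
E[Stay out] = 0.75·(11) + 0.25·(-1) = 8
Best response: Stay out (8 is the largest).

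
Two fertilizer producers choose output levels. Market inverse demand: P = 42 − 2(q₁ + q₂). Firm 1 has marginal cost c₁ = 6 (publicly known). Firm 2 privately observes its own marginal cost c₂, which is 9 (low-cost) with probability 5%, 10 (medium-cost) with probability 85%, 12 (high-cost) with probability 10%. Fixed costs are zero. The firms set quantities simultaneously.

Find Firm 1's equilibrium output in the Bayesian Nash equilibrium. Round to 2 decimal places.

6.69

Type-c best response for Firm 2: q₂(c) = (42 − c)/4 − q₁/2.
Firm 1 maximizes expected profit; its first-order condition is 42 − 4q₁ − 2E[q₂] − 6 = 0.
Substituting E[q₂] and solving: E[c₂] = 10.15, so q₁ = (42 − 2·6 + 10.15)/6 = 6.69167.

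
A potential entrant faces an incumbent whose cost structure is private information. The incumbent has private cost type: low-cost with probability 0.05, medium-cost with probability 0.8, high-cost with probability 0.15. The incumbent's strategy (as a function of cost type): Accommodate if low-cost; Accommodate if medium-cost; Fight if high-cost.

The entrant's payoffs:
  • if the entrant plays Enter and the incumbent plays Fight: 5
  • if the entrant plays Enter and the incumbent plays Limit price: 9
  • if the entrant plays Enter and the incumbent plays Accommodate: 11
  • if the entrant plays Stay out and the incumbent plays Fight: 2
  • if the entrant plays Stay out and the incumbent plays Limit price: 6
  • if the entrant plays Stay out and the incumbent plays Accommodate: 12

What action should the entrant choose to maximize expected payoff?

E[Enter] = 0.05·(11) + 0.8·(11) + 0.15·(5) = 10.1
E[Stay out] = 0.05·(12) + 0.8·(12) + 0.15·(2) = 10.5
Best response: Stay out (10.5 is the largest).

Stay out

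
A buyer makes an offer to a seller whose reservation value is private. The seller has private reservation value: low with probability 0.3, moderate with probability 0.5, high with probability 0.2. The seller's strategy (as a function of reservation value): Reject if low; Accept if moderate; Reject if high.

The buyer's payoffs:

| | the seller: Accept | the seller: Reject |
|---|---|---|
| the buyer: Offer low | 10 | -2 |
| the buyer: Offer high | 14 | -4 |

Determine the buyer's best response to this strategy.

E[Offer low] = 0.3·(-2) + 0.5·(10) + 0.2·(-2) = 4
E[Offer high] = 0.3·(-4) + 0.5·(14) + 0.2·(-4) = 5
Best response: Offer high (5 is the largest).

Offer high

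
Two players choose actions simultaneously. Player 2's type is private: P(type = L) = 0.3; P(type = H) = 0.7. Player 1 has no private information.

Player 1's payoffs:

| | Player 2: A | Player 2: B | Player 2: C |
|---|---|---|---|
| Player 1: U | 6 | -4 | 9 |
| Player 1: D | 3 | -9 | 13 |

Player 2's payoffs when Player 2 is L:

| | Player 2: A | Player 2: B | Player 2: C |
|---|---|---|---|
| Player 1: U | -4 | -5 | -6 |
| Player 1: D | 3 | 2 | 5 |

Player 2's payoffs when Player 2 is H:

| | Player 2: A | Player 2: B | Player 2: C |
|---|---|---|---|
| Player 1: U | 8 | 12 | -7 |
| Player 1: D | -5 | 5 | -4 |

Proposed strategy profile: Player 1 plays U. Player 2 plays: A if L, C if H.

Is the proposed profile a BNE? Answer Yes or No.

Player 1 plays U: E[U] = 0.3·(6) + 0.7·(9) = 8.1; E[D] = 10. Not best-responding. ✗
Player 2 (type L), facing U: A gives -4, B gives -5, C gives -6. Proposed A is best. ✓
Player 2 (type H), facing U: A gives 8, B gives 12, C gives -7. Proposed C is not best — profitable deviation exists. ✗

No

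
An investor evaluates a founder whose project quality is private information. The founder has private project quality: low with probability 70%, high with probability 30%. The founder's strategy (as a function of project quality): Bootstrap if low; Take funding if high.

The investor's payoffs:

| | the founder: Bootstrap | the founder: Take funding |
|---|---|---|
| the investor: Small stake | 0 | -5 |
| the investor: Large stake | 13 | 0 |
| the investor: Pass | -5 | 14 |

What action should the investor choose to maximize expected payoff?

Compute the investor's expected payoff for each action, taking the expectation over the founder's type.
E[Small stake] = 0.7·(0) + 0.3·(-5) = -1.5
E[Large stake] = 0.7·(13) + 0.3·(0) = 9.1
E[Pass] = 0.7·(-5) + 0.3·(14) = 0.7
Best response: Large stake (9.1 is the largest).

Large stake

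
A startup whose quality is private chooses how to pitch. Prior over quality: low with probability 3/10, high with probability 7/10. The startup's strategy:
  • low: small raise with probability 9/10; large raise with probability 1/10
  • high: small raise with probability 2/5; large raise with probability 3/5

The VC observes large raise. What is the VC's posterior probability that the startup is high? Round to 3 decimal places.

0.933

P(large raise) = (3/10)·(1/10) + (7/10)·(3/5) = 9/20
P(high | large raise) = ((7/10)·(3/5)) / (9/20) = (21/50) / (9/20) = 14/15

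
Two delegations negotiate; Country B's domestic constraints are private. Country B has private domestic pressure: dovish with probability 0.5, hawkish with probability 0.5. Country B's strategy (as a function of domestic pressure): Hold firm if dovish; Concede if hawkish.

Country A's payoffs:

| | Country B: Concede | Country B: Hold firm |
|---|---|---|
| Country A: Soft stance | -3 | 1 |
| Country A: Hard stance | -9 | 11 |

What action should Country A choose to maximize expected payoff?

Hard stance

E[Soft stance] = 0.5·(1) + 0.5·(-3) = -1
E[Hard stance] = 0.5·(11) + 0.5·(-9) = 1
Best response: Hard stance (1 is the largest).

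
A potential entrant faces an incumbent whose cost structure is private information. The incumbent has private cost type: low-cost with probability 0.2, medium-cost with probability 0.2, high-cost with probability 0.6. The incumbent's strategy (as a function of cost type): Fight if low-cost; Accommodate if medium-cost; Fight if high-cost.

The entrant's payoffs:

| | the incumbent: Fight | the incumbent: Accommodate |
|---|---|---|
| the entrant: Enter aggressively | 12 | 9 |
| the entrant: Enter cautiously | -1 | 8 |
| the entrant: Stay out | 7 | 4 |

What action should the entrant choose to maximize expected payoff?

E[Enter aggressively] = 0.2·(12) + 0.2·(9) + 0.6·(12) = 11.4
E[Enter cautiously] = 0.2·(-1) + 0.2·(8) + 0.6·(-1) = 0.8
E[Stay out] = 0.2·(7) + 0.2·(4) + 0.6·(7) = 6.4
Best response: Enter aggressively (11.4 is the largest).

Enter aggressively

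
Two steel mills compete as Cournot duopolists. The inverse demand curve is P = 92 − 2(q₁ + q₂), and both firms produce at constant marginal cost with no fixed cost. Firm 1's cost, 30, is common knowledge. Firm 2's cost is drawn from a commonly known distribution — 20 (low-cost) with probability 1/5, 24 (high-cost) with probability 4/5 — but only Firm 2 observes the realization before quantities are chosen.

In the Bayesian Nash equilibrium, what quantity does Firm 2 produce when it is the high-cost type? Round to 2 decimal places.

12.40

Each type of Firm 2 best-responds to q₁; Firm 1 best-responds to the expected q₂ over Firm 2's types.
Firm 2 with cost c maximizes (92 − 2(q₁+q₂) − c)·q₂, giving q₂(c) = (92 − c − 2q₁)/4.
E[c₂] = 1/5·20 + 4/5·24 = 23.2
Firm 1's FOC against E[q₂] yields q₁ = (92 − 2·30 + E[c₂])/6 = (92 − 60 + 23.2)/6 = 9.2.
q₂(high-cost) = (92 − 24 − 2·9.2)/4 = 12.4.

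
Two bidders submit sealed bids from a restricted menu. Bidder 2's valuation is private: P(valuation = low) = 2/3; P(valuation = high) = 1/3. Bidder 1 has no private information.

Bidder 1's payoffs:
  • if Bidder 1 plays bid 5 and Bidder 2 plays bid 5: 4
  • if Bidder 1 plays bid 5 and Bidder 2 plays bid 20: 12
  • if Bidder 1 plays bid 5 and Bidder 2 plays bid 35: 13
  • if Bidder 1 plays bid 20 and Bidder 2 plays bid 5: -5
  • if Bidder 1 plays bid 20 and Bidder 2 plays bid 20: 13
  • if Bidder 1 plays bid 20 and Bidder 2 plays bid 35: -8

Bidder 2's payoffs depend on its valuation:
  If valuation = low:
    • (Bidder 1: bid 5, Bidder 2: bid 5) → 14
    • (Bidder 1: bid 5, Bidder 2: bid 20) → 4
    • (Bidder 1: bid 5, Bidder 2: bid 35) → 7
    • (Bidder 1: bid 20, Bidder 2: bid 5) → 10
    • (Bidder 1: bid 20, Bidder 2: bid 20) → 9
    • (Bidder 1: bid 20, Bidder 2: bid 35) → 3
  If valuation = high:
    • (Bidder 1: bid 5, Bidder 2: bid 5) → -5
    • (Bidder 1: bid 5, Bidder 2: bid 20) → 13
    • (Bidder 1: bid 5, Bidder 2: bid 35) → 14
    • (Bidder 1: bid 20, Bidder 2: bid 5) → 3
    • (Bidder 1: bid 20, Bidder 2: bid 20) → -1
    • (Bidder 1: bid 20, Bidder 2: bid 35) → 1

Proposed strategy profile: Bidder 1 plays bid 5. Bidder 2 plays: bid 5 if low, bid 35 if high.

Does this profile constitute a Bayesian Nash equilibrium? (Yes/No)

Bidder 1 plays bid 5: E[bid 5] = 2/3·(4) + 1/3·(13) = 7; E[bid 20] = -6. Best-responding. ✓
Bidder 2 (valuation low), facing bid 5: bid 5 gives 14, bid 20 gives 4, bid 35 gives 7. Proposed bid 5 is best. ✓
Bidder 2 (valuation high), facing bid 5: bid 5 gives -5, bid 20 gives 13, bid 35 gives 14. Proposed bid 35 is best. ✓

Yes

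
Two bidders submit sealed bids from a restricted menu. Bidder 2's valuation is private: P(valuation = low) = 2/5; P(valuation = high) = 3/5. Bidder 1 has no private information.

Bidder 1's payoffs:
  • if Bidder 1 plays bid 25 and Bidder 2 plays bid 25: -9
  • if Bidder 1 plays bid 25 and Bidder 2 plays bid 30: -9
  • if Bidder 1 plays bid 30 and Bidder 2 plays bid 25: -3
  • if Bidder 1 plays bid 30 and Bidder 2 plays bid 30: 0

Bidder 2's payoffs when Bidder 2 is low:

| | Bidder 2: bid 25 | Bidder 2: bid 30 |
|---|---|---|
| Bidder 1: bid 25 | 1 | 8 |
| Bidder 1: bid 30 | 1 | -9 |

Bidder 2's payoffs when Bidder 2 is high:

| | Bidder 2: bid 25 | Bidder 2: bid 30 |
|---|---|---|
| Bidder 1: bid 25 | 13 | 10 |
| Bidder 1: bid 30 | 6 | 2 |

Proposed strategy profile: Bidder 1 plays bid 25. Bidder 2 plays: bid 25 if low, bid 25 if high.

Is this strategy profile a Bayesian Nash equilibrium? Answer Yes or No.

A profile is a BNE iff every type of every player is best-responding given beliefs about the other side.
Bidder 1 plays bid 25: E[bid 25] = 2/5·(-9) + 3/5·(-9) = -9; E[bid 30] = -3. Not best-responding. ✗
Bidder 2 (valuation low), facing bid 25: bid 25 gives 1, bid 30 gives 8. Proposed bid 25 is not best — profitable deviation exists. ✗
Bidder 2 (valuation high), facing bid 25: bid 25 gives 13, bid 30 gives 10. Proposed bid 25 is best. ✓

No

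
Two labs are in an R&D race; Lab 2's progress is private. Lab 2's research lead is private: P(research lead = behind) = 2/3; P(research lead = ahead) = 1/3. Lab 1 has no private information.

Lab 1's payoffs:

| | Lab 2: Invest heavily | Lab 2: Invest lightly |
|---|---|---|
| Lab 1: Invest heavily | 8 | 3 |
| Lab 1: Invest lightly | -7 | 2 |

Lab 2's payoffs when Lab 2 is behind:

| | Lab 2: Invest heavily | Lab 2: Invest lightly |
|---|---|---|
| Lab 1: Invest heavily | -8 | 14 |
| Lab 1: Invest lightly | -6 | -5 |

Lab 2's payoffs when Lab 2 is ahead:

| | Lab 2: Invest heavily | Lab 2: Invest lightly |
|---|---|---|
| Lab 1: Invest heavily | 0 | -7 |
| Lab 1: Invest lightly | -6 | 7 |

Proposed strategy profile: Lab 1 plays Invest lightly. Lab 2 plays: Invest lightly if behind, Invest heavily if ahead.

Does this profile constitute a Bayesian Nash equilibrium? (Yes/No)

A profile is a BNE iff every type of every player is best-responding given beliefs about the other side.
Lab 1 plays Invest lightly: E[Invest lightly] = 2/3·(2) + 1/3·(-7) = -1; E[Invest heavily] = 14/3. Not best-responding. ✗
Lab 2 (research lead behind), facing Invest lightly: Invest heavily gives -6, Invest lightly gives -5. Proposed Invest lightly is best. ✓
Lab 2 (research lead ahead), facing Invest lightly: Invest heavily gives -6, Invest lightly gives 7. Proposed Invest heavily is not best — profitable deviation exists. ✗

No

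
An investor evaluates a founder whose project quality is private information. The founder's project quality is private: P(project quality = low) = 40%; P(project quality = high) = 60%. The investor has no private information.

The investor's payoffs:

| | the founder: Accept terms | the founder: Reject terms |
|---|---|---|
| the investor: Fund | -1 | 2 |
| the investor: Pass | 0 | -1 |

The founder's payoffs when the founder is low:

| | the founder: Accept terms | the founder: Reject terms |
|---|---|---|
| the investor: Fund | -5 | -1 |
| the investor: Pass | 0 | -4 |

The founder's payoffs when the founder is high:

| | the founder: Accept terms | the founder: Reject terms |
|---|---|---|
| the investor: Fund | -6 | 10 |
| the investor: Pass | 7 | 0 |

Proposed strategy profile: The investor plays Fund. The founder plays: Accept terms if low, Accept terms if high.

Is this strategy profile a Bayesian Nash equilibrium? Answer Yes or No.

The investor plays Fund: E[Fund] = 0.4·(-1) + 0.6·(-1) = -1; E[Pass] = 0. Not best-responding. ✗
The founder (project quality low), facing Fund: Accept terms gives -5, Reject terms gives -1. Proposed Accept terms is not best — profitable deviation exists. ✗
The founder (project quality high), facing Fund: Accept terms gives -6, Reject terms gives 10. Proposed Accept terms is not best — profitable deviation exists. ✗

No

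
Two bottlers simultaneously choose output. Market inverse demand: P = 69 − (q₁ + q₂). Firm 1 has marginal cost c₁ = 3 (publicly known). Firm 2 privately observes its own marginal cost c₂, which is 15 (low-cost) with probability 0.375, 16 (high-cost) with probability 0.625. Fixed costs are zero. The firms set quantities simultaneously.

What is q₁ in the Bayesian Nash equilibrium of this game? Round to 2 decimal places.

Type-c best response for Firm 2: q₂(c) = (69 − c)/2 − q₁/2.
Firm 1 maximizes expected profit; its first-order condition is 69 − 2q₁ − E[q₂] − 3 = 0.
Substituting E[q₂] and solving: E[c₂] = 15.625, so q₁ = (69 − 2·3 + 15.625)/3 = 26.2083.

26.21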